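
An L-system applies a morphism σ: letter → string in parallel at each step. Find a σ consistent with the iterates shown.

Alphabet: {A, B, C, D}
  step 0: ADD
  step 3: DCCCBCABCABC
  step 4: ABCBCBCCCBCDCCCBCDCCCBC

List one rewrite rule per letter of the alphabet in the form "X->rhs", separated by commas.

A->DC, B->CC, C->BC, D->A

  step 3 ⇒ step 4: DCCCBCABCABC ⇒ A·BC·BC·BC·CC·BC·DC·CC·BC·DC·CC·BC
    A ↦ DC
    B ↦ CC
    C ↦ BC
    D ↦ A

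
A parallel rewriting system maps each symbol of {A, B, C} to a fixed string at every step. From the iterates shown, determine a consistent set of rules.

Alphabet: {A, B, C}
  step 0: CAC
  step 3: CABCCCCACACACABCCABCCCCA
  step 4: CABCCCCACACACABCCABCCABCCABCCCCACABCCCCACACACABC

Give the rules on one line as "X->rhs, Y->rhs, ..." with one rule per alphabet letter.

  step 3 ⇒ step 4: CABCCCCACACACABCCABCCCCA ⇒ CA·BC·CC·CA·CA·CA·CA·BC·CA·BC·CA·BC·CA·BC·CC·CA·CA·BC·CC·CA·CA·CA·CA·BC
    A ↦ BC
    B ↦ CC
    C ↦ CA

A->BC, B->CC, C->CA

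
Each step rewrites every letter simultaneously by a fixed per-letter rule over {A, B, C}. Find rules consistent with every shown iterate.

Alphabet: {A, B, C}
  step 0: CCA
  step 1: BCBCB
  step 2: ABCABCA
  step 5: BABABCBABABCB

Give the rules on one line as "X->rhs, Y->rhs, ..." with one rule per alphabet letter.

A->B, B->A, C->BC

  step 1 ⇒ step 2: BCBCB ⇒ A·BC·A·BC·A
    B ↦ A
    C ↦ BC
  step 0 ⇒ step 1: CCA ⇒ BC·BC·B
    A ↦ B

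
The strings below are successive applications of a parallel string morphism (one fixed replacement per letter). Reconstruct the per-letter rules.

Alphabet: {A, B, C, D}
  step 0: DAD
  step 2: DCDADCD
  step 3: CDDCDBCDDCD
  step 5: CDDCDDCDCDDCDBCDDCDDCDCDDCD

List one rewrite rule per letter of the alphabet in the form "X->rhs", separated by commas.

A->B, B->A, C->D, D->CD

  step 2 ⇒ step 3: DCDADCD ⇒ CD·D·CD·B·CD·D·CD
    A ↦ B
    C ↦ D
    D ↦ CD
    B ↦ A  (constrained at step 3)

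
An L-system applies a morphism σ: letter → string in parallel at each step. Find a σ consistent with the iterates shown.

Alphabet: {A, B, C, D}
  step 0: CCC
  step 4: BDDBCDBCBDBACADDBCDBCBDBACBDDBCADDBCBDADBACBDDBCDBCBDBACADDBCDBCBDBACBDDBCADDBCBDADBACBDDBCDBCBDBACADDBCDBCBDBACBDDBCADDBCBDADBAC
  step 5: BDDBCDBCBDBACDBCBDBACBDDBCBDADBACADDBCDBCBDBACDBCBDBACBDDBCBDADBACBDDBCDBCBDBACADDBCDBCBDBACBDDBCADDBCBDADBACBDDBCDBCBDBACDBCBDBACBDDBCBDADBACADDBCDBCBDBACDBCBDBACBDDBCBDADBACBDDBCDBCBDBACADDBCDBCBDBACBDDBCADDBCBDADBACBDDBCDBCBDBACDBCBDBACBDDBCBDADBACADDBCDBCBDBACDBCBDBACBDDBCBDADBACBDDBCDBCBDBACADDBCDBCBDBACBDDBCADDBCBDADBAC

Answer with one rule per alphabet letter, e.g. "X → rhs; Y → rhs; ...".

A->AD, B->BD, C->BAC, D->DBC

  step 4 ⇒ step 5: BDDBCDBCBDBACADDBCDBCBDBACBDDBCADDBCBDADBACBDDBCDBCBDBACADDBCDBCBDBACBDDBCADDBCBDADBACBDDBCDBCBDBACADDBCDBCBDBACBDDBCADDBCBDADBAC ⇒ BD·DBC·DBC·BD·BAC·DBC·BD·BAC·BD·DBC·BD·AD·BAC·AD·DBC·DBC·BD·BAC·DBC·BD·BAC·BD·DBC·BD·AD·BAC·BD·DBC·DBC·BD·BAC·AD·DBC·DBC·BD·BAC·BD·DBC·AD·DBC·BD·AD·BAC·BD·DBC·DBC·BD·BAC·DBC·BD·BAC·BD·DBC·BD·AD·BAC·AD·DBC·DBC·BD·BAC·DBC·BD·BAC·BD·DBC·BD·AD·BAC·BD·DBC·DBC·BD·BAC·AD·DBC·DBC·BD·BAC·BD·DBC·AD·DBC·BD·AD·BAC·BD·DBC·DBC·BD·BAC·DBC·BD·BAC·BD·DBC·BD·AD·BAC·AD·DBC·DBC·BD·BAC·DBC·BD·BAC·BD·DBC·BD·AD·BAC·BD·DBC·DBC·BD·BAC·AD·DBC·DBC·BD·BAC·BD·DBC·AD·DBC·BD·AD·BAC
    A ↦ AD
    B ↦ BD
    C ↦ BAC
    D ↦ DBC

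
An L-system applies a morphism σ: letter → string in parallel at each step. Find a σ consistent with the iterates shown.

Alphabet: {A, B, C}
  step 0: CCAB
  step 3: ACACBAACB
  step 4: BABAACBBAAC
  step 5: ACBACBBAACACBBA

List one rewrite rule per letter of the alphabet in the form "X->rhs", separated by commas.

  step 4 ⇒ step 5: BABAACBBAAC ⇒ AC·B·AC·B·B·A·AC·AC·B·B·A
    A ↦ B
    B ↦ AC
    C ↦ A

A->B, B->AC, C->A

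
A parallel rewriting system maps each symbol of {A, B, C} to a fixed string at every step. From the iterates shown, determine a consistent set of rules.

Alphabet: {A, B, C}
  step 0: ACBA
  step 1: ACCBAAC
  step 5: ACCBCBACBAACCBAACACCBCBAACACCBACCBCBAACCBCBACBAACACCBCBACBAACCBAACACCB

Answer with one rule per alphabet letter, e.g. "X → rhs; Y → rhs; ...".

A->AC, B->A, C->CB

  step 0 ⇒ step 1: ACBA ⇒ AC·CB·A·AC
    A ↦ AC
    B ↦ A
    C ↦ CB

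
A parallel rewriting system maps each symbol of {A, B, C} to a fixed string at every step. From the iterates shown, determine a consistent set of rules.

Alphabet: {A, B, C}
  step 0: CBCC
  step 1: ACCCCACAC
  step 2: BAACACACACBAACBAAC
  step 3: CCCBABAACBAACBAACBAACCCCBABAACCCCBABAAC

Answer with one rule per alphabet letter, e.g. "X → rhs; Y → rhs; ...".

A->BA, B->CCC, C->AC

  step 2 ⇒ step 3: BAACACACACBAACBAAC ⇒ CCC·BA·BA·AC·BA·AC·BA·AC·BA·AC·CCC·BA·BA·AC·CCC·BA·BA·AC
    A ↦ BA
    B ↦ CCC
    C ↦ AC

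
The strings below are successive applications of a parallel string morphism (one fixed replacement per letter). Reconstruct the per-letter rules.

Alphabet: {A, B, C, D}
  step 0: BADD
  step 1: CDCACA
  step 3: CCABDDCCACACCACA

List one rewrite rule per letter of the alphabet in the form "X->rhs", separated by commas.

A->D, B->C, C->BD, D->CA

  step 0 ⇒ step 1: BADD ⇒ C·D·CA·CA
    A ↦ D
    B ↦ C
    D ↦ CA
    C ↦ BD  (constrained at step 1)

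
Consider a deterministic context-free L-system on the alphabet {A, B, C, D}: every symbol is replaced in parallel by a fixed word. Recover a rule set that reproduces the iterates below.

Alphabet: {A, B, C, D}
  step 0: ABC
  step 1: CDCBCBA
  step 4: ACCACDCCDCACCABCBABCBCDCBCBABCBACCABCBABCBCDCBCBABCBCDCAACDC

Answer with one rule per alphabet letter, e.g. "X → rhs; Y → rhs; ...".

  step 0 ⇒ step 1: ABC ⇒ CDC·BCB·A
    A ↦ CDC
    B ↦ BCB
    C ↦ A
    D ↦ CC  (constrained at step 1)

A->CDC, B->BCB, C->A, D->CC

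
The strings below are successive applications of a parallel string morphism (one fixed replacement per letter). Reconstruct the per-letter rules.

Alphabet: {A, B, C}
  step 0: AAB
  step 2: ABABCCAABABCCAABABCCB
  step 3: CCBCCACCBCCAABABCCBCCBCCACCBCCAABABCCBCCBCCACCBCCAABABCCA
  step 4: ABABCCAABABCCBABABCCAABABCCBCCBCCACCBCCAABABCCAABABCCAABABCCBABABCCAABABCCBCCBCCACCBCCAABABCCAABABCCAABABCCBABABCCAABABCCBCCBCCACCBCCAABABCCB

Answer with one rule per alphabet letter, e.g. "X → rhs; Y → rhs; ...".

  step 3 ⇒ step 4: CCBCCACCBCCAABABCCBCCBCCACCBCCAABABCCBCCBCCACCBCCAABABCCA ⇒ AB·AB·CCA·AB·AB·CCB·AB·AB·CCA·AB·AB·CCB·CCB·CCA·CCB·CCA·AB·AB·CCA·AB·AB·CCA·AB·AB·CCB·AB·AB·CCA·AB·AB·CCB·CCB·CCA·CCB·CCA·AB·AB·CCA·AB·AB·CCA·AB·AB·CCB·AB·AB·CCA·AB·AB·CCB·CCB·CCA·CCB·CCA·AB·AB·CCB
    A ↦ CCB
    B ↦ CCA
    C ↦ AB

A->CCB, B->CCA, C->AB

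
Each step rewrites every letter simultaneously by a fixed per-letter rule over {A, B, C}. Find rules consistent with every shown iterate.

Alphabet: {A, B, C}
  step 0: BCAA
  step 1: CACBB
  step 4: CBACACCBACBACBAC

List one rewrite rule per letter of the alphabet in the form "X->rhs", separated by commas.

  step 0 ⇒ step 1: BCAA ⇒ C·AC·B·B
    A ↦ B
    B ↦ C
    C ↦ AC

A->B, B->C, C->AC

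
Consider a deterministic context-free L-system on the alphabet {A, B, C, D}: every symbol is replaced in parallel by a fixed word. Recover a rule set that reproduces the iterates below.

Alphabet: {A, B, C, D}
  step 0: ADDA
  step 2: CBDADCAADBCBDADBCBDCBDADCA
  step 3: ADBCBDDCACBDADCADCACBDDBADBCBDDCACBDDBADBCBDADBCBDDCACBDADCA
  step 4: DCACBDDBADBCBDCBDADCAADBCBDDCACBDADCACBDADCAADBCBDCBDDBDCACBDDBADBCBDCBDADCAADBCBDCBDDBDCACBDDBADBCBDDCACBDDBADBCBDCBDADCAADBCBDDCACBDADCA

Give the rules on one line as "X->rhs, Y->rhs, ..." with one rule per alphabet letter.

A->DCA, B->DB, C->A, D->CBD

  step 3 ⇒ step 4: ADBCBDDCACBDADCADCACBDDBADBCBDDCACBDDBADBCBDADBCBDDCACBDADCA ⇒ DCA·CBD·DB·A·DB·CBD·CBD·A·DCA·A·DB·CBD·DCA·CBD·A·DCA·CBD·A·DCA·A·DB·CBD·CBD·DB·DCA·CBD·DB·A·DB·CBD·CBD·A·DCA·A·DB·CBD·CBD·DB·DCA·CBD·DB·A·DB·CBD·DCA·CBD·DB·A·DB·CBD·CBD·A·DCA·A·DB·CBD·DCA·CBD·A·DCA
    A ↦ DCA
    B ↦ DB
    C ↦ A
    D ↦ CBD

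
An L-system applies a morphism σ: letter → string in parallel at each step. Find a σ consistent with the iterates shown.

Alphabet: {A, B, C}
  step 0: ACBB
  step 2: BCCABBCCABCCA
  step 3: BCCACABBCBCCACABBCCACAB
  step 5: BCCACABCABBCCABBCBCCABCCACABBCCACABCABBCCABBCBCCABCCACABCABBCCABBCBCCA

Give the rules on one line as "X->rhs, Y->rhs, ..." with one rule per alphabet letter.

A->B, B->BC, C->CA

  step 2 ⇒ step 3: BCCABBCCABCCA ⇒ BC·CA·CA·B·BC·BC·CA·CA·B·BC·CA·CA·B
    A ↦ B
    B ↦ BC
    C ↦ CA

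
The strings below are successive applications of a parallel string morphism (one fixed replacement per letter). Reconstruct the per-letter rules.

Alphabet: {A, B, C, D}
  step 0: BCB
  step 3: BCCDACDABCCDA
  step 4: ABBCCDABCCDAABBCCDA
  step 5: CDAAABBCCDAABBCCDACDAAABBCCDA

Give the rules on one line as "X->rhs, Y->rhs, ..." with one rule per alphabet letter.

  step 4 ⇒ step 5: ABBCCDABCCDAABBCCDA ⇒ CDA·A·A·B·B·C·CDA·A·B·B·C·CDA·CDA·A·A·B·B·C·CDA
    A ↦ CDA
    B ↦ A
    C ↦ B
    D ↦ C

A->CDA, B->A, C->B, D->C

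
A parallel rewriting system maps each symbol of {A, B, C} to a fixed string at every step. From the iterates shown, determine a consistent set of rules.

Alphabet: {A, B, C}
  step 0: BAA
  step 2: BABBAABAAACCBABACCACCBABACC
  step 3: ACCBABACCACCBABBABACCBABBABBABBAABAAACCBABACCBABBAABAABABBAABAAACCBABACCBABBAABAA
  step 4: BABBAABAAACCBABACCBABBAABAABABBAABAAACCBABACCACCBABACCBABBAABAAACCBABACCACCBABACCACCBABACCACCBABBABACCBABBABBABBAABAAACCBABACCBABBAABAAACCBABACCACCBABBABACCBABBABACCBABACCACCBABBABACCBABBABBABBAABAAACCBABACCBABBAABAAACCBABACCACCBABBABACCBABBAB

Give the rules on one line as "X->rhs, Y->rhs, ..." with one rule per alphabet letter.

A->BAB, B->ACC, C->BAA

  step 3 ⇒ step 4: ACCBABACCACCBABBABACCBABBABBABBAABAAACCBABACCBABBAABAABABBAABAAACCBABACCBABBAABAA ⇒ BAB·BAA·BAA·ACC·BAB·ACC·BAB·BAA·BAA·BAB·BAA·BAA·ACC·BAB·ACC·ACC·BAB·ACC·BAB·BAA·BAA·ACC·BAB·ACC·ACC·BAB·ACC·ACC·BAB·ACC·ACC·BAB·BAB·ACC·BAB·BAB·BAB·BAA·BAA·ACC·BAB·ACC·BAB·BAA·BAA·ACC·BAB·ACC·ACC·BAB·BAB·ACC·BAB·BAB·ACC·BAB·ACC·ACC·BAB·BAB·ACC·BAB·BAB·BAB·BAA·BAA·ACC·BAB·ACC·BAB·BAA·BAA·ACC·BAB·ACC·ACC·BAB·BAB·ACC·BAB·BAB
    A ↦ BAB
    B ↦ ACC
    C ↦ BAA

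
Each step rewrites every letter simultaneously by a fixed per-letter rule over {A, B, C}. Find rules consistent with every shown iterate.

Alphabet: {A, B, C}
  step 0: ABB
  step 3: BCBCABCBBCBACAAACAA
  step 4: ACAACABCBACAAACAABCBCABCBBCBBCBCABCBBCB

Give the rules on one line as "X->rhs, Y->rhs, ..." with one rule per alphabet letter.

A->BCB, B->A, C->CA

  step 3 ⇒ step 4: BCBCABCBBCBACAAACAA ⇒ A·CA·A·CA·BCB·A·CA·A·A·CA·A·BCB·CA·BCB·BCB·BCB·CA·BCB·BCB
    A ↦ BCB
    B ↦ A
    C ↦ CA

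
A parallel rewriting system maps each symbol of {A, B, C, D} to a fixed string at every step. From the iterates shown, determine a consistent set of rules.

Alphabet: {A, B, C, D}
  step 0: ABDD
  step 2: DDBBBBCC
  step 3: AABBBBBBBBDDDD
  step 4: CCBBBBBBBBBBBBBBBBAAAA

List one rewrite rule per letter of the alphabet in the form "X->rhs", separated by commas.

  step 3 ⇒ step 4: AABBBBBBBBDDDD ⇒ C·C·BB·BB·BB·BB·BB·BB·BB·BB·A·A·A·A
    A ↦ C
    B ↦ BB
    D ↦ A
  step 2 ⇒ step 3: DDBBBBCC ⇒ A·A·BB·BB·BB·BB·DD·DD
    C ↦ DD

A->C, B->BB, C->DD, D->A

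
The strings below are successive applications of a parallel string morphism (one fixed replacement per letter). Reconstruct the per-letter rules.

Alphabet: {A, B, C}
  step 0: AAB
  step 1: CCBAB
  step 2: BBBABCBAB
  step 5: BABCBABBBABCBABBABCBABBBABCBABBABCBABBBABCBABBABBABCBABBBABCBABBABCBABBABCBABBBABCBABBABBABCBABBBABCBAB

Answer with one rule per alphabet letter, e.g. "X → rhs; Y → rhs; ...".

A->C, B->BAB, C->B

  step 1 ⇒ step 2: CCBAB ⇒ B·B·BAB·C·BAB
    A ↦ C
    B ↦ BAB
    C ↦ B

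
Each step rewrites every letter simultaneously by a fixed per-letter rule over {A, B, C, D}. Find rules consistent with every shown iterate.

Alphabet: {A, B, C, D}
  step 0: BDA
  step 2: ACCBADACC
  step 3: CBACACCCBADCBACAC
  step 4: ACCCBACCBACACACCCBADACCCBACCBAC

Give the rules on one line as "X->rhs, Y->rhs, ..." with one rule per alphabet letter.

  step 3 ⇒ step 4: CBACACCCBADCBACAC ⇒ AC·C·CB·AC·CB·AC·AC·AC·C·CB·AD·AC·C·CB·AC·CB·AC
    A ↦ CB
    B ↦ C
    C ↦ AC
    D ↦ AD

A->CB, B->C, C->AC, D->AD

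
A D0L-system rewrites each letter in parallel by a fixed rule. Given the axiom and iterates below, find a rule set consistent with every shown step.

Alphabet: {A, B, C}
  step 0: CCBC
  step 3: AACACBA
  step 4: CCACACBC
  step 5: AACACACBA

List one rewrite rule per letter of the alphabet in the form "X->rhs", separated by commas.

  step 4 ⇒ step 5: CCACACBC ⇒ A·A·C·A·C·A·CB·A
    A ↦ C
    B ↦ CB
    C ↦ A

A->C, B->CB, C->A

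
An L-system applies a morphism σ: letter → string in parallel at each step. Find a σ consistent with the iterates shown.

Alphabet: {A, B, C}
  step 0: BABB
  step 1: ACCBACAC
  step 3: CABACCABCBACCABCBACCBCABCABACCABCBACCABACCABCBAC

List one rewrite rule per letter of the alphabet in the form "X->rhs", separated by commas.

  step 0 ⇒ step 1: BABB ⇒ AC·CB·AC·AC
    A ↦ CB
    B ↦ AC
    C ↦ CAB  (constrained at step 1)

A->CB, B->AC, C->CAB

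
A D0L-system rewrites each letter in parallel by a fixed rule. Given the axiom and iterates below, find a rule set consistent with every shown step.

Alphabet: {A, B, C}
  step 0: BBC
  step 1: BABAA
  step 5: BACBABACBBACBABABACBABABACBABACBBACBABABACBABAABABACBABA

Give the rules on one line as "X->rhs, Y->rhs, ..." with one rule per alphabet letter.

  step 0 ⇒ step 1: BBC ⇒ BA·BA·A
    B ↦ BA
    C ↦ A
    A ↦ CB  (constrained at step 1)

A->CB, B->BA, C->A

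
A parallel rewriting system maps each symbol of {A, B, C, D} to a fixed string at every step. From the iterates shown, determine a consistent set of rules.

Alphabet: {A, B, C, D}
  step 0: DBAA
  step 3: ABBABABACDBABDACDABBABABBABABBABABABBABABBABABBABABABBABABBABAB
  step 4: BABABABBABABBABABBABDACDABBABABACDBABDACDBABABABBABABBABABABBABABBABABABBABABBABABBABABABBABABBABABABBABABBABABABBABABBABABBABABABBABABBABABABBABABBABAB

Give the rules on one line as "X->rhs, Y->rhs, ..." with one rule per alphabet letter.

A->BAB, B->AB, C->D, D->ACD

  step 3 ⇒ step 4: ABBABABACDBABDACDABBABABBABABBABABABBABABBABABBABABABBABABBABAB ⇒ BAB·AB·AB·BAB·AB·BAB·AB·BAB·D·ACD·AB·BAB·AB·ACD·BAB·D·ACD·BAB·AB·AB·BAB·AB·BAB·AB·AB·BAB·AB·BAB·AB·AB·BAB·AB·BAB·AB·BAB·AB·AB·BAB·AB·BAB·AB·AB·BAB·AB·BAB·AB·AB·BAB·AB·BAB·AB·BAB·AB·AB·BAB·AB·BAB·AB·AB·BAB·AB·BAB·AB
    A ↦ BAB
    B ↦ AB
    C ↦ D
    D ↦ ACD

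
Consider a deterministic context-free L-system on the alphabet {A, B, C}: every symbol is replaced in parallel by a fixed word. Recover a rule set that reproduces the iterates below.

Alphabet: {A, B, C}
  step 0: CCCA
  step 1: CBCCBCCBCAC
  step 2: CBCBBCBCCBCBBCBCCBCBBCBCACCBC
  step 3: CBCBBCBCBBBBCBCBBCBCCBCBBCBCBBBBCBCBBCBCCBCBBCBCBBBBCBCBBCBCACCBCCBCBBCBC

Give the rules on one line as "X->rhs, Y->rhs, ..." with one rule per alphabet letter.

A->AC, B->BB, C->CBC

  step 2 ⇒ step 3: CBCBBCBCCBCBBCBCCBCBBCBCACCBC ⇒ CBC·BB·CBC·BB·BB·CBC·BB·CBC·CBC·BB·CBC·BB·BB·CBC·BB·CBC·CBC·BB·CBC·BB·BB·CBC·BB·CBC·AC·CBC·CBC·BB·CBC
    A ↦ AC
    B ↦ BB
    C ↦ CBC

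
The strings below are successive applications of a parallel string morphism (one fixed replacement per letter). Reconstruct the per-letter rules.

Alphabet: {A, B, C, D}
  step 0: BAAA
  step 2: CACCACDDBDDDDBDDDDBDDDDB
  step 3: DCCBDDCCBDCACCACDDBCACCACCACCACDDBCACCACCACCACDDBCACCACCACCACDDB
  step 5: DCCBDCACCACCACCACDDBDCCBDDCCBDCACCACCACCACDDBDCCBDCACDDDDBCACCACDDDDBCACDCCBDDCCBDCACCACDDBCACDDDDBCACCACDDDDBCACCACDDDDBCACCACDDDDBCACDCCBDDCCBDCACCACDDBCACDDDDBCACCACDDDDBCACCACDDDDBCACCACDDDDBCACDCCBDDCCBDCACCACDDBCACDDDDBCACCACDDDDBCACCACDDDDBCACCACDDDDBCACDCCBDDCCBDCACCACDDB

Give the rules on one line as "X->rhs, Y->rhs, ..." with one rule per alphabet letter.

A->CCB, B->DDB, C->D, D->CAC

  step 2 ⇒ step 3: CACCACDDBDDDDBDDDDBDDDDB ⇒ D·CCB·D·D·CCB·D·CAC·CAC·DDB·CAC·CAC·CAC·CAC·DDB·CAC·CAC·CAC·CAC·DDB·CAC·CAC·CAC·CAC·DDB
    A ↦ CCB
    B ↦ DDB
    C ↦ D
    D ↦ CAC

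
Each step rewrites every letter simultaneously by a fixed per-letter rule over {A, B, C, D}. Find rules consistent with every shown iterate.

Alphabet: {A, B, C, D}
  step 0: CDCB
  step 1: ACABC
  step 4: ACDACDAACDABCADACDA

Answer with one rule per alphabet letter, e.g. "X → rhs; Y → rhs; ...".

A->DA, B->BC, C->A, D->C

  step 0 ⇒ step 1: CDCB ⇒ A·C·A·BC
    B ↦ BC
    C ↦ A
    D ↦ C
    A ↦ DA  (constrained at step 1)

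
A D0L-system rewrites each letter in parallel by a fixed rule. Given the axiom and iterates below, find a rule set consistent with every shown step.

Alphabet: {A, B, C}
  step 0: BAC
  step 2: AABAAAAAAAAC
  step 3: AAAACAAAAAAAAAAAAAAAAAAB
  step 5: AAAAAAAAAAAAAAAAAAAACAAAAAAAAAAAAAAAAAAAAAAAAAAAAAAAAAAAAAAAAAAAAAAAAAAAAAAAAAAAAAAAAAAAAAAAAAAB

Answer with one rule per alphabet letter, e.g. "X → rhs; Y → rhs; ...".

A->AA, B->C, C->AAB

  step 2 ⇒ step 3: AABAAAAAAAAC ⇒ AA·AA·C·AA·AA·AA·AA·AA·AA·AA·AA·AAB
    A ↦ AA
    B ↦ C
    C ↦ AAB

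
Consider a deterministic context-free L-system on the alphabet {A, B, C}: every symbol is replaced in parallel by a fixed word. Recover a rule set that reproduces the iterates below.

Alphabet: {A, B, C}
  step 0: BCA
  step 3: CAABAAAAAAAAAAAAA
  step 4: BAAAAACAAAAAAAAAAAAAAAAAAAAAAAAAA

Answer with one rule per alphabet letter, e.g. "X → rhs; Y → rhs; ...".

  step 3 ⇒ step 4: CAABAAAAAAAAAAAAA ⇒ BA·AA·AA·C·AA·AA·AA·AA·AA·AA·AA·AA·AA·AA·AA·AA·AA
    A ↦ AA
    B ↦ C
    C ↦ BA

A->AA, B->C, C->BA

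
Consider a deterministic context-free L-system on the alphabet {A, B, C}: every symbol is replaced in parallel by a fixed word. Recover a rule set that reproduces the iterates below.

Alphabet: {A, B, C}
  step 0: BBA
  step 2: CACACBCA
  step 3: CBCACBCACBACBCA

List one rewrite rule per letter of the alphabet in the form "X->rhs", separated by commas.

  step 2 ⇒ step 3: CACACBCA ⇒ CB·CA·CB·CA·CB·A·CB·CA
    A ↦ CA
    B ↦ A
    C ↦ CB

A->CA, B->A, C->CB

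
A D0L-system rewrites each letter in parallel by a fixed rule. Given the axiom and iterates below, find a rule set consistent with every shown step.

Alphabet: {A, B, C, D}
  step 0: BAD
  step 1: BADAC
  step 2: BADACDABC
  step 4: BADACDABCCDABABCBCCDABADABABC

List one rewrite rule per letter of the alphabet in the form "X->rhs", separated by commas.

  step 1 ⇒ step 2: BADAC ⇒ BA·DA·C·DA·BC
    A ↦ DA
    B ↦ BA
    C ↦ BC
    D ↦ C

A->DA, B->BA, C->BC, D->C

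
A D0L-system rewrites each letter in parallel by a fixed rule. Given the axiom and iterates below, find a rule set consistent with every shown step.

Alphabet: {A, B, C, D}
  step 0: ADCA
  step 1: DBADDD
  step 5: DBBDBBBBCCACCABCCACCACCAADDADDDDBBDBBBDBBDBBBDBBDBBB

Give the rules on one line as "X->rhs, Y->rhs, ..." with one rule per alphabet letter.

A->D, B->CCA, C->ADD, D->B

  step 0 ⇒ step 1: ADCA ⇒ D·B·ADD·D
    A ↦ D
    C ↦ ADD
    D ↦ B
    B ↦ CCA  (constrained at step 1)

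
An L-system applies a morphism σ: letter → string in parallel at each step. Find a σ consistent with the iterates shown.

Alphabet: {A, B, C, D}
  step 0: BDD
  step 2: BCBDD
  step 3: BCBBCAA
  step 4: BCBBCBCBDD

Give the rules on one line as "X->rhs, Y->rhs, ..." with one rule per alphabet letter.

A->D, B->BC, C->B, D->A

  step 3 ⇒ step 4: BCBBCAA ⇒ BC·B·BC·BC·B·D·D
    A ↦ D
    B ↦ BC
    C ↦ B
  step 2 ⇒ step 3: BCBDD ⇒ BC·B·BC·A·A
    D ↦ A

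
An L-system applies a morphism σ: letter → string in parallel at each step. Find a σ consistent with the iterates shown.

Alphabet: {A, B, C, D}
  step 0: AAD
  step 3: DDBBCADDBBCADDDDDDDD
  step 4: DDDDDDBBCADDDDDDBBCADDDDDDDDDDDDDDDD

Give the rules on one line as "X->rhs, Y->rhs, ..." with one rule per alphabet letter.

A->CA, B->D, C->BB, D->DD

  step 3 ⇒ step 4: DDBBCADDBBCADDDDDDDD ⇒ DD·DD·D·D·BB·CA·DD·DD·D·D·BB·CA·DD·DD·DD·DD·DD·DD·DD·DD
    A ↦ CA
    B ↦ D
    C ↦ BB
    D ↦ DD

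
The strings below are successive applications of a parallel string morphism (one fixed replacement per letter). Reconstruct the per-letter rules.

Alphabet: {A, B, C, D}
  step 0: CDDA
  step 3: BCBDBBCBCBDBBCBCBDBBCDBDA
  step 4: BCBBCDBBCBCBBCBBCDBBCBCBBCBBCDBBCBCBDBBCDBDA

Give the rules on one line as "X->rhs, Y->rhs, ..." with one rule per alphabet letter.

  step 3 ⇒ step 4: BCBDBBCBCBDBBCBCBDBBCDBDA ⇒ BC·B·BC·DB·BC·BC·B·BC·B·BC·DB·BC·BC·B·BC·B·BC·DB·BC·BC·B·DB·BC·DB·DA
    A ↦ DA
    B ↦ BC
    C ↦ B
    D ↦ DB

A->DA, B->BC, C->B, D->DB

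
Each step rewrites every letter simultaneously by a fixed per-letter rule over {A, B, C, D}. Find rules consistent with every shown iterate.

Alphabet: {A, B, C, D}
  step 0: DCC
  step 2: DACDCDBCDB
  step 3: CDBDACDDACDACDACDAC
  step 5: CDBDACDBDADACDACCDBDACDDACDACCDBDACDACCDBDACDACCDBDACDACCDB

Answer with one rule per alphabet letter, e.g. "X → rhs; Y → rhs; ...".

  step 2 ⇒ step 3: DACDCDBCDB ⇒ CD·B·DA·CD·DA·CD·AC·DA·CD·AC
    A ↦ B
    B ↦ AC
    C ↦ DA
    D ↦ CD

A->B, B->AC, C->DA, D->CD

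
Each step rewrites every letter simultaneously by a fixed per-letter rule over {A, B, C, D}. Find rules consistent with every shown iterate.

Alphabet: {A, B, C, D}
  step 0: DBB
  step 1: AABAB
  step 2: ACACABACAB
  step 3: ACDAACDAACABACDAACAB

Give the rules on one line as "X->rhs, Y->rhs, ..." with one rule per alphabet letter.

A->AC, B->AB, C->DA, D->A

  step 2 ⇒ step 3: ACACABACAB ⇒ AC·DA·AC·DA·AC·AB·AC·DA·AC·AB
    A ↦ AC
    B ↦ AB
    C ↦ DA
  step 0 ⇒ step 1: DBB ⇒ A·AB·AB
    D ↦ A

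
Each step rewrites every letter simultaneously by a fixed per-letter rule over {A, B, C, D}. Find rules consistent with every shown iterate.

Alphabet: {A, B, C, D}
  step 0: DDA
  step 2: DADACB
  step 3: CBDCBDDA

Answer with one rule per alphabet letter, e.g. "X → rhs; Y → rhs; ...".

  step 2 ⇒ step 3: DADACB ⇒ CB·D·CB·D·D·A
    A ↦ D
    B ↦ A
    C ↦ D
    D ↦ CB

A->D, B->A, C->D, D->CB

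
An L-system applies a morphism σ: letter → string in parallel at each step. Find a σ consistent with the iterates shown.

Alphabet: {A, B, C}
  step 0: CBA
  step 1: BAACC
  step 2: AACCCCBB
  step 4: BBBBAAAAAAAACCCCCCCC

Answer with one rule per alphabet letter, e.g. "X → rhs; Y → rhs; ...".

  step 1 ⇒ step 2: BAACC ⇒ AA·CC·CC·B·B
    A ↦ CC
    B ↦ AA
    C ↦ B

A->CC, B->AA, C->B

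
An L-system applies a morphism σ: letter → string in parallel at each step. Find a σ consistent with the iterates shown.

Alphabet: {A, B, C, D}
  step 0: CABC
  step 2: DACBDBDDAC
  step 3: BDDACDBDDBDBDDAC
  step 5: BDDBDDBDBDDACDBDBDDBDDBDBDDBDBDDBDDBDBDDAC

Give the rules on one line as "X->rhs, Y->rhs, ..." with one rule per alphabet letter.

  step 2 ⇒ step 3: DACBDBDDAC ⇒ BD·D·AC·D·BD·D·BD·BD·D·AC
    A ↦ D
    B ↦ D
    C ↦ AC
    D ↦ BD

A->D, B->D, C->AC, D->BD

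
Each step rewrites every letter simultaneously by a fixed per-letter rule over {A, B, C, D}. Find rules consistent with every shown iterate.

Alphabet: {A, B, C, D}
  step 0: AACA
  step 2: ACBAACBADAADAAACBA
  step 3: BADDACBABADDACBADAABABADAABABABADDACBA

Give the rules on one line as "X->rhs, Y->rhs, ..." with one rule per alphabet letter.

A->BA, B->AC, C->DD, D->DAA

  step 2 ⇒ step 3: ACBAACBADAADAAACBA ⇒ BA·DD·AC·BA·BA·DD·AC·BA·DAA·BA·BA·DAA·BA·BA·BA·DD·AC·BA
    A ↦ BA
    B ↦ AC
    C ↦ DD
    D ↦ DAA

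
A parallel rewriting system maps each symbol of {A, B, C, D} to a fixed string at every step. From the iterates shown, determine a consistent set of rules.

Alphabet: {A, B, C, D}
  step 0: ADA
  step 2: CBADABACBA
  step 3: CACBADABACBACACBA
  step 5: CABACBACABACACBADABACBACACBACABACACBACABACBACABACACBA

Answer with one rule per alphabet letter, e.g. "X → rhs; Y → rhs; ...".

  step 2 ⇒ step 3: CBADABACBA ⇒ CA·C·BA·DA·BA·C·BA·CA·C·BA
    A ↦ BA
    B ↦ C
    C ↦ CA
    D ↦ DA

A->BA, B->C, C->CA, D->DA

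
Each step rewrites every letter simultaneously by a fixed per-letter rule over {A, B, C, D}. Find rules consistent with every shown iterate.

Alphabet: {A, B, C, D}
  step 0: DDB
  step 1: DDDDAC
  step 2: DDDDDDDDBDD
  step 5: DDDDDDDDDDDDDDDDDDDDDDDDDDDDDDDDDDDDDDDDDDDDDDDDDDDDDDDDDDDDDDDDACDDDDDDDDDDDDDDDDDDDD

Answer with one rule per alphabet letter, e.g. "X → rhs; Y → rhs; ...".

A->B, B->AC, C->DD, D->DD

  step 1 ⇒ step 2: DDDDAC ⇒ DD·DD·DD·DD·B·DD
    A ↦ B
    C ↦ DD
    D ↦ DD
  step 0 ⇒ step 1: DDB ⇒ DD·DD·AC
    B ↦ AC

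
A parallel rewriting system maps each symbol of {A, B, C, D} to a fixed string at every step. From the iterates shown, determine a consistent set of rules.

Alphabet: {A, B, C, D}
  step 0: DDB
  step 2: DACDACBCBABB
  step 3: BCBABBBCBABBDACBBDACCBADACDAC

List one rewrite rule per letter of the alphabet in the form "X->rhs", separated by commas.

A->CBA, B->DAC, C->BB, D->B

  step 2 ⇒ step 3: DACDACBCBABB ⇒ B·CBA·BB·B·CBA·BB·DAC·BB·DAC·CBA·DAC·DAC
    A ↦ CBA
    B ↦ DAC
    C ↦ BB
    D ↦ B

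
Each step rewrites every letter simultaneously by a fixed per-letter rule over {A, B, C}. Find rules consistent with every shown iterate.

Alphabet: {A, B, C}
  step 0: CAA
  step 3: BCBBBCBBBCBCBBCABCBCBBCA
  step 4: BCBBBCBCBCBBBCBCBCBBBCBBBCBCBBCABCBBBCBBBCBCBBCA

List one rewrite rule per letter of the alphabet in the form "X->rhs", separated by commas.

  step 3 ⇒ step 4: BCBBBCBBBCBCBBCABCBCBBCA ⇒ BC·BB·BC·BC·BC·BB·BC·BC·BC·BB·BC·BB·BC·BC·BB·CA·BC·BB·BC·BB·BC·BC·BB·CA
    A ↦ CA
    B ↦ BC
    C ↦ BB

A->CA, B->BC, C->BB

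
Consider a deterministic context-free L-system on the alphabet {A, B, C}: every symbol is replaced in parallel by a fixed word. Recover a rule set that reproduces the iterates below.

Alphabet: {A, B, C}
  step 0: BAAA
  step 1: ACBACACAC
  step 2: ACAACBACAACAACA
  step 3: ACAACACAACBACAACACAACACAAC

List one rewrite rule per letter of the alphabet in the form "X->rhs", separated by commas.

A->AC, B->ACB, C->A

  step 2 ⇒ step 3: ACAACBACAACAACA ⇒ AC·A·AC·AC·A·ACB·AC·A·AC·AC·A·AC·AC·A·AC
    A ↦ AC
    B ↦ ACB
    C ↦ A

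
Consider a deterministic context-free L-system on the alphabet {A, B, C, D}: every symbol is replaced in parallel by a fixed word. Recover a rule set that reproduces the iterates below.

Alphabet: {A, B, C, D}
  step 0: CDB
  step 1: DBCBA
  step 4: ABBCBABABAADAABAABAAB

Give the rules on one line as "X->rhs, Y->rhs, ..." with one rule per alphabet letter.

A->AB, B->A, C->D, D->BCB

  step 0 ⇒ step 1: CDB ⇒ D·BCB·A
    B ↦ A
    C ↦ D
    D ↦ BCB
    A ↦ AB  (constrained at step 1)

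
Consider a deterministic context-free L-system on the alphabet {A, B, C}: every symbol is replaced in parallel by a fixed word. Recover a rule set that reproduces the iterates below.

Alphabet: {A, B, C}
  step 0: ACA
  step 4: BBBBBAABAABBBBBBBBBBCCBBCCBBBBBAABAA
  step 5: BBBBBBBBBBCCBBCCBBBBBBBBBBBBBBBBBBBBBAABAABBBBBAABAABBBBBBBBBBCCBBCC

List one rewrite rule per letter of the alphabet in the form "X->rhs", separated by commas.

A->C, B->BB, C->BAA

  step 4 ⇒ step 5: BBBBBAABAABBBBBBBBBBCCBBCCBBBBBAABAA ⇒ BB·BB·BB·BB·BB·C·C·BB·C·C·BB·BB·BB·BB·BB·BB·BB·BB·BB·BB·BAA·BAA·BB·BB·BAA·BAA·BB·BB·BB·BB·BB·C·C·BB·C·C
    A ↦ C
    B ↦ BB
    C ↦ BAA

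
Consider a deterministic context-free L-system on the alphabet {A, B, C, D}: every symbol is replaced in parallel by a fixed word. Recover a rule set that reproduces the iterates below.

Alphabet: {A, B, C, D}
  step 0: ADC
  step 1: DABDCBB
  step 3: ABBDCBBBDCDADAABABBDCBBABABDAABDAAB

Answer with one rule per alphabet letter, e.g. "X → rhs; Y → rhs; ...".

  step 0 ⇒ step 1: ADC ⇒ DA·BDC·BB
    A ↦ DA
    C ↦ BB
    D ↦ BDC
    B ↦ AB  (constrained at step 1)

A->DA, B->AB, C->BB, D->BDC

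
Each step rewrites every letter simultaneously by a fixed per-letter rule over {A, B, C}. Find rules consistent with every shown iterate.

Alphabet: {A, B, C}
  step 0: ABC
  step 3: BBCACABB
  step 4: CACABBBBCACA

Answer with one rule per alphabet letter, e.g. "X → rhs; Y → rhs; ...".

A->B, B->CA, C->B

  step 3 ⇒ step 4: BBCACABB ⇒ CA·CA·B·B·B·B·CA·CA
    A ↦ B
    B ↦ CA
    C ↦ B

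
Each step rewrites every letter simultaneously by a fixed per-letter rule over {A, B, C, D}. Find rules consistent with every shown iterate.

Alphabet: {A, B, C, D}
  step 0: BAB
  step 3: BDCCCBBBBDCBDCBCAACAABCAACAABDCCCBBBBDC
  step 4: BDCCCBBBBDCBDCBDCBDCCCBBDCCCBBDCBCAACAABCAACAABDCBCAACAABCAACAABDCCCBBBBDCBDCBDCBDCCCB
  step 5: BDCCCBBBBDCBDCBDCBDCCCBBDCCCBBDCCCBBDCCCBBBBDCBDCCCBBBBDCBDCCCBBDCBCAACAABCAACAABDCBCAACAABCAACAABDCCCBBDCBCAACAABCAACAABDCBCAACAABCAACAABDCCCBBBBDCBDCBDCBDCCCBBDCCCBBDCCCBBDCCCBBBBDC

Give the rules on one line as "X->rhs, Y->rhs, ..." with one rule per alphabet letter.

  step 4 ⇒ step 5: BDCCCBBBBDCBDCBDCBDCCCBBDCCCBBDCBCAACAABCAACAABDCBCAACAABCAACAABDCCCBBBBDCBDCBDCBDCCCB ⇒ BDC·CC·B·B·B·BDC·BDC·BDC·BDC·CC·B·BDC·CC·B·BDC·CC·B·BDC·CC·B·B·B·BDC·BDC·CC·B·B·B·BDC·BDC·CC·B·BDC·B·CAA·CAA·B·CAA·CAA·BDC·B·CAA·CAA·B·CAA·CAA·BDC·CC·B·BDC·B·CAA·CAA·B·CAA·CAA·BDC·B·CAA·CAA·B·CAA·CAA·BDC·CC·B·B·B·BDC·BDC·BDC·BDC·CC·B·BDC·CC·B·BDC·CC·B·BDC·CC·B·B·B·BDC
    A ↦ CAA
    B ↦ BDC
    C ↦ B
    D ↦ CC

A->CAA, B->BDC, C->B, D->CC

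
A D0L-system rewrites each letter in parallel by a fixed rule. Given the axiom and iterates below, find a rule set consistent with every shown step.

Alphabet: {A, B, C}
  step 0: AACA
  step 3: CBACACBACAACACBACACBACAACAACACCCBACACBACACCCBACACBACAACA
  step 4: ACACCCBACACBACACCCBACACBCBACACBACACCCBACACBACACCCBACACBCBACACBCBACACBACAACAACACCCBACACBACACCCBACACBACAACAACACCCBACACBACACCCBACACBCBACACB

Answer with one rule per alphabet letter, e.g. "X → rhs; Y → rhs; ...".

A->CB, B->CC, C->ACA

  step 3 ⇒ step 4: CBACACBACAACACBACACBACAACAACACCCBACACBACACCCBACACBACAACA ⇒ ACA·CC·CB·ACA·CB·ACA·CC·CB·ACA·CB·CB·ACA·CB·ACA·CC·CB·ACA·CB·ACA·CC·CB·ACA·CB·CB·ACA·CB·CB·ACA·CB·ACA·ACA·ACA·CC·CB·ACA·CB·ACA·CC·CB·ACA·CB·ACA·ACA·ACA·CC·CB·ACA·CB·ACA·CC·CB·ACA·CB·CB·ACA·CB
    A ↦ CB
    B ↦ CC
    C ↦ ACA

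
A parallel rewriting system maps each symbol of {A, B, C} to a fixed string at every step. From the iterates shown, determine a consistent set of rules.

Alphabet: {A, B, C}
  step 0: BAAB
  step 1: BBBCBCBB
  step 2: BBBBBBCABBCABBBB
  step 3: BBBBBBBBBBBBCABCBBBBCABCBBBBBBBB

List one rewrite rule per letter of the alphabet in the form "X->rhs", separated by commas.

A->BC, B->BB, C->CA

  step 2 ⇒ step 3: BBBBBBCABBCABBBB ⇒ BB·BB·BB·BB·BB·BB·CA·BC·BB·BB·CA·BC·BB·BB·BB·BB
    A ↦ BC
    B ↦ BB
    C ↦ CA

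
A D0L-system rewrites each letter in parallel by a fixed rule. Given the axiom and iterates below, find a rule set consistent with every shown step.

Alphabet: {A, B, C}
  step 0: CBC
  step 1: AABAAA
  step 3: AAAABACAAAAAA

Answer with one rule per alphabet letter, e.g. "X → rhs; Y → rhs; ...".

A->C, B->BA, C->AA

  step 0 ⇒ step 1: CBC ⇒ AA·BA·AA
    B ↦ BA
    C ↦ AA
    A ↦ C  (constrained at step 1)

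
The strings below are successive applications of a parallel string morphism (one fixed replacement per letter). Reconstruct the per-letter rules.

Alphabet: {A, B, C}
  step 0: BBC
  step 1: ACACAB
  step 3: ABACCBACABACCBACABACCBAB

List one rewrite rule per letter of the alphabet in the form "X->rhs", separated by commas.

  step 0 ⇒ step 1: BBC ⇒ AC·AC·AB
    B ↦ AC
    C ↦ AB
    A ↦ CB  (constrained at step 1)

A->CB, B->AC, C->AB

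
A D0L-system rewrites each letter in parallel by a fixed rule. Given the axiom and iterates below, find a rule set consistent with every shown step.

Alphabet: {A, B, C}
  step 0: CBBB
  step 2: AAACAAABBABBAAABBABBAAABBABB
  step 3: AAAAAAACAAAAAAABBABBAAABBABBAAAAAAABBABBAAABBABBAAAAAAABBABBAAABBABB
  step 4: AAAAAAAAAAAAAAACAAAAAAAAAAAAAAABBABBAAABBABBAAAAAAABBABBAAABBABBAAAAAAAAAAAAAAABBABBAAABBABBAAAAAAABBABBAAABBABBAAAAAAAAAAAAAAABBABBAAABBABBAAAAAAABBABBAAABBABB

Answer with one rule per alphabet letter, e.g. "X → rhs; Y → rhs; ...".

A->AA, B->ABB, C->AC

  step 3 ⇒ step 4: AAAAAAACAAAAAAABBABBAAABBABBAAAAAAABBABBAAABBABBAAAAAAABBABBAAABBABB ⇒ AA·AA·AA·AA·AA·AA·AA·AC·AA·AA·AA·AA·AA·AA·AA·ABB·ABB·AA·ABB·ABB·AA·AA·AA·ABB·ABB·AA·ABB·ABB·AA·AA·AA·AA·AA·AA·AA·ABB·ABB·AA·ABB·ABB·AA·AA·AA·ABB·ABB·AA·ABB·ABB·AA·AA·AA·AA·AA·AA·AA·ABB·ABB·AA·ABB·ABB·AA·AA·AA·ABB·ABB·AA·ABB·ABB
    A ↦ AA
    B ↦ ABB
    C ↦ AC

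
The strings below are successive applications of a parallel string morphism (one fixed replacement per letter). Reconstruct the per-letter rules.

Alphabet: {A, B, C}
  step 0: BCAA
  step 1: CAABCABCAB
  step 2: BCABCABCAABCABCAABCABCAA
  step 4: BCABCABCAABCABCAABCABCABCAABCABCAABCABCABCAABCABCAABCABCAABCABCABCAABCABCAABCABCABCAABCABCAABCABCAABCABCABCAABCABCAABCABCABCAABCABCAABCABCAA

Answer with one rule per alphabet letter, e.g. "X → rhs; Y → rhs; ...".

  step 1 ⇒ step 2: CAABCABCAB ⇒ B·CAB·CAB·CAA·B·CAB·CAA·B·CAB·CAA
    A ↦ CAB
    B ↦ CAA
    C ↦ B

A->CAB, B->CAA, C->B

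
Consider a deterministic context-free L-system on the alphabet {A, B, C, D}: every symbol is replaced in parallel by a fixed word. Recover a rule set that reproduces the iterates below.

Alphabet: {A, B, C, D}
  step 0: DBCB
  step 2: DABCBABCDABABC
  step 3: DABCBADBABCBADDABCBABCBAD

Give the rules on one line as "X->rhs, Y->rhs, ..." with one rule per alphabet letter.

  step 2 ⇒ step 3: DABCBABCDABABC ⇒ DA·BC·BA·D·BA·BC·BA·D·DA·BC·BA·BC·BA·D
    A ↦ BC
    B ↦ BA
    C ↦ D
    D ↦ DA

A->BC, B->BA, C->D, D->DA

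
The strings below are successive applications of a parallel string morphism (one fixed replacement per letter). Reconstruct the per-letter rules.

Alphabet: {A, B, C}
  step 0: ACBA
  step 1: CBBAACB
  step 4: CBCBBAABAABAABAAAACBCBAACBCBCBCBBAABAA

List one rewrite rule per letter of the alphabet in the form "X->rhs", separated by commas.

A->CB, B->AA, C->B

  step 0 ⇒ step 1: ACBA ⇒ CB·B·AA·CB
    A ↦ CB
    B ↦ AA
    C ↦ B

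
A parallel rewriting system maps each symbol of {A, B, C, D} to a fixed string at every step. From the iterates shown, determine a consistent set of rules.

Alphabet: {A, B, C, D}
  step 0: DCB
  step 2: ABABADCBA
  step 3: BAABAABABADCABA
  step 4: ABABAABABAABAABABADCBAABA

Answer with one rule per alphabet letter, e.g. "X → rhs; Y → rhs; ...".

  step 3 ⇒ step 4: BAABAABABADCABA ⇒ A·BA·BA·A·BA·BA·A·BA·A·BA·BA·DC·BA·A·BA
    A ↦ BA
    B ↦ A
    C ↦ DC
    D ↦ BA

A->BA, B->A, C->DC, D->BA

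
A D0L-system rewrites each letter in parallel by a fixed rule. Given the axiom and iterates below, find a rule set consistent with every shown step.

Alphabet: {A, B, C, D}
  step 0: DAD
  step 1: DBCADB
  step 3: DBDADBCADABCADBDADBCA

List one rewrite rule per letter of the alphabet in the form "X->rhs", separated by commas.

A->CA, B->DA, C->B, D->DB

  step 0 ⇒ step 1: DAD ⇒ DB·CA·DB
    A ↦ CA
    D ↦ DB
    B ↦ DA  (constrained at step 1)
    C ↦ B  (constrained at step 1)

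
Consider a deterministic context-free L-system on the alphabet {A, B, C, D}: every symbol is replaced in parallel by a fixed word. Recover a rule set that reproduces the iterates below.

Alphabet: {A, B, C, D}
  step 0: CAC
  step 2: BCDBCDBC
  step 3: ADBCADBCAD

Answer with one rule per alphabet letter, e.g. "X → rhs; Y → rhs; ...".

A->CDC, B->A, C->D, D->BC

  step 2 ⇒ step 3: BCDBCDBC ⇒ A·D·BC·A·D·BC·A·D
    B ↦ A
    C ↦ D
    D ↦ BC
    A ↦ CDC  (constrained at step 0)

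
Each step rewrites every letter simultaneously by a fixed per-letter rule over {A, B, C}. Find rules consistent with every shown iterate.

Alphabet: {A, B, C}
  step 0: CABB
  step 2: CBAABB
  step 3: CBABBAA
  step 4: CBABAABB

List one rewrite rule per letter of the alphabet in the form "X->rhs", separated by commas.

A->B, B->A, C->CB

  step 3 ⇒ step 4: CBABBAA ⇒ CB·A·B·A·A·B·B
    A ↦ B
    B ↦ A
    C ↦ CB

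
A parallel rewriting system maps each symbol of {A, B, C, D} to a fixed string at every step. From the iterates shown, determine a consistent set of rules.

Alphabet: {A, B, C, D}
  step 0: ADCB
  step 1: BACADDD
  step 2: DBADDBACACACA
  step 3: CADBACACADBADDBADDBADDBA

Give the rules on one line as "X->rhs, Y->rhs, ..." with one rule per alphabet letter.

  step 2 ⇒ step 3: DBADDBACACACA ⇒ CA·D·BA·CA·CA·D·BA·DD·BA·DD·BA·DD·BA
    A ↦ BA
    B ↦ D
    C ↦ DD
    D ↦ CA

A->BA, B->D, C->DD, D->CA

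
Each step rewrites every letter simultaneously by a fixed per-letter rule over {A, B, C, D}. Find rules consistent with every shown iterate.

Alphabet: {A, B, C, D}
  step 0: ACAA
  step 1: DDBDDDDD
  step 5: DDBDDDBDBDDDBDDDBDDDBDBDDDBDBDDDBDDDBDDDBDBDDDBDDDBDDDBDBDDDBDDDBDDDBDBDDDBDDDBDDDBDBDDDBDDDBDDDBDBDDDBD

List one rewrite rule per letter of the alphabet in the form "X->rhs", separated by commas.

A->DD, B->C, C->BD, D->AC

  step 0 ⇒ step 1: ACAA ⇒ DD·BD·DD·DD
    A ↦ DD
    C ↦ BD
    B ↦ C  (constrained at step 1)
    D ↦ AC  (constrained at step 1)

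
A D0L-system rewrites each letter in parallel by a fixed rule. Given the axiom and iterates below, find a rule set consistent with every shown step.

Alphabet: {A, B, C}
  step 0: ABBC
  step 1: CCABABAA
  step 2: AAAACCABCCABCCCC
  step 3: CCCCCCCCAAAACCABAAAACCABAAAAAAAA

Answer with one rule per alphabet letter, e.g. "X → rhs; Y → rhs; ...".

A->CC, B->AB, C->AA

  step 2 ⇒ step 3: AAAACCABCCABCCCC ⇒ CC·CC·CC·CC·AA·AA·CC·AB·AA·AA·CC·AB·AA·AA·AA·AA
    A ↦ CC
    B ↦ AB
    C ↦ AA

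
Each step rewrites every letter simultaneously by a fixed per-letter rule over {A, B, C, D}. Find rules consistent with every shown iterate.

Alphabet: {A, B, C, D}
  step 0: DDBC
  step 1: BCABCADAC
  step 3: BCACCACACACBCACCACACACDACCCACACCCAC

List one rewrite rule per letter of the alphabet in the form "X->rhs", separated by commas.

A->CC, B->D, C->AC, D->BCA

  step 0 ⇒ step 1: DDBC ⇒ BCA·BCA·D·AC
    B ↦ D
    C ↦ AC
    D ↦ BCA
    A ↦ CC  (constrained at step 1)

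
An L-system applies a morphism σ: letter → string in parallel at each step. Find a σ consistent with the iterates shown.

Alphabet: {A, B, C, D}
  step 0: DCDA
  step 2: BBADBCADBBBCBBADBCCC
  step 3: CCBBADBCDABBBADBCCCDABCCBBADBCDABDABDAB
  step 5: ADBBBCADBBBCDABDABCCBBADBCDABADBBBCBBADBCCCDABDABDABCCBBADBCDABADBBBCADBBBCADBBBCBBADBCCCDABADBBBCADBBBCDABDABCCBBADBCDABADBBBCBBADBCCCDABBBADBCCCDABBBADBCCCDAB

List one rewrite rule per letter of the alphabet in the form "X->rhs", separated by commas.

A->BB, B->C, C->DAB, D->ADB

  step 2 ⇒ step 3: BBADBCADBBBCBBADBCCC ⇒ C·C·BB·ADB·C·DAB·BB·ADB·C·C·C·DAB·C·C·BB·ADB·C·DAB·DAB·DAB
    A ↦ BB
    B ↦ C
    C ↦ DAB
    D ↦ ADB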